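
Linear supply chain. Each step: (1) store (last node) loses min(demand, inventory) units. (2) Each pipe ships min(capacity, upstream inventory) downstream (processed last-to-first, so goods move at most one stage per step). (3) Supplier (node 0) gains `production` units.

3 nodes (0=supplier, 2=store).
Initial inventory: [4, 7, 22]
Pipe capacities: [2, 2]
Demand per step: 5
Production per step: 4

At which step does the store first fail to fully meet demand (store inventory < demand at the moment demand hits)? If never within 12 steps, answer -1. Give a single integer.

Step 1: demand=5,sold=5 ship[1->2]=2 ship[0->1]=2 prod=4 -> [6 7 19]
Step 2: demand=5,sold=5 ship[1->2]=2 ship[0->1]=2 prod=4 -> [8 7 16]
Step 3: demand=5,sold=5 ship[1->2]=2 ship[0->1]=2 prod=4 -> [10 7 13]
Step 4: demand=5,sold=5 ship[1->2]=2 ship[0->1]=2 prod=4 -> [12 7 10]
Step 5: demand=5,sold=5 ship[1->2]=2 ship[0->1]=2 prod=4 -> [14 7 7]
Step 6: demand=5,sold=5 ship[1->2]=2 ship[0->1]=2 prod=4 -> [16 7 4]
Step 7: demand=5,sold=4 ship[1->2]=2 ship[0->1]=2 prod=4 -> [18 7 2]
Step 8: demand=5,sold=2 ship[1->2]=2 ship[0->1]=2 prod=4 -> [20 7 2]
Step 9: demand=5,sold=2 ship[1->2]=2 ship[0->1]=2 prod=4 -> [22 7 2]
Step 10: demand=5,sold=2 ship[1->2]=2 ship[0->1]=2 prod=4 -> [24 7 2]
Step 11: demand=5,sold=2 ship[1->2]=2 ship[0->1]=2 prod=4 -> [26 7 2]
Step 12: demand=5,sold=2 ship[1->2]=2 ship[0->1]=2 prod=4 -> [28 7 2]
First stockout at step 7

7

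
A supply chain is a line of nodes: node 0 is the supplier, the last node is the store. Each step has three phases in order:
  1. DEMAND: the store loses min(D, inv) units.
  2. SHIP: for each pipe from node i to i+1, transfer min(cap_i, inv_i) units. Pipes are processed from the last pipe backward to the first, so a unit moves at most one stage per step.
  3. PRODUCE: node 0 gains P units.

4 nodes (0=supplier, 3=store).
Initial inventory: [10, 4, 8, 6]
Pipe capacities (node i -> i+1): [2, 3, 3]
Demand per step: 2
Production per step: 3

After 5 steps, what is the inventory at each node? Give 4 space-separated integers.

Step 1: demand=2,sold=2 ship[2->3]=3 ship[1->2]=3 ship[0->1]=2 prod=3 -> inv=[11 3 8 7]
Step 2: demand=2,sold=2 ship[2->3]=3 ship[1->2]=3 ship[0->1]=2 prod=3 -> inv=[12 2 8 8]
Step 3: demand=2,sold=2 ship[2->3]=3 ship[1->2]=2 ship[0->1]=2 prod=3 -> inv=[13 2 7 9]
Step 4: demand=2,sold=2 ship[2->3]=3 ship[1->2]=2 ship[0->1]=2 prod=3 -> inv=[14 2 6 10]
Step 5: demand=2,sold=2 ship[2->3]=3 ship[1->2]=2 ship[0->1]=2 prod=3 -> inv=[15 2 5 11]

15 2 5 11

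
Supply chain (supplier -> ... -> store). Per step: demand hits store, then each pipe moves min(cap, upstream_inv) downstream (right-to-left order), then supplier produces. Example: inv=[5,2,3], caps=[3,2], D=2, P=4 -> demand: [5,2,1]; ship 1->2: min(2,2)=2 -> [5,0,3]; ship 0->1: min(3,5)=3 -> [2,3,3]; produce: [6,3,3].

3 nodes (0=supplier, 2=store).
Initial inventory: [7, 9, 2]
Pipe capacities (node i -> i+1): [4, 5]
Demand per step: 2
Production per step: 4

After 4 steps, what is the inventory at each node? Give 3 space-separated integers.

Step 1: demand=2,sold=2 ship[1->2]=5 ship[0->1]=4 prod=4 -> inv=[7 8 5]
Step 2: demand=2,sold=2 ship[1->2]=5 ship[0->1]=4 prod=4 -> inv=[7 7 8]
Step 3: demand=2,sold=2 ship[1->2]=5 ship[0->1]=4 prod=4 -> inv=[7 6 11]
Step 4: demand=2,sold=2 ship[1->2]=5 ship[0->1]=4 prod=4 -> inv=[7 5 14]

7 5 14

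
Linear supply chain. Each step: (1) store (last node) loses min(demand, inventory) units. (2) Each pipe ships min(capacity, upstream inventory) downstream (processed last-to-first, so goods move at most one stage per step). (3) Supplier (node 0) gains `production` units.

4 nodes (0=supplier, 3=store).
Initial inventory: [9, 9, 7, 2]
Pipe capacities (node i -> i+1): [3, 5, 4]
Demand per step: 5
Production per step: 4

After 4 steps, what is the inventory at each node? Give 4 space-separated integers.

Step 1: demand=5,sold=2 ship[2->3]=4 ship[1->2]=5 ship[0->1]=3 prod=4 -> inv=[10 7 8 4]
Step 2: demand=5,sold=4 ship[2->3]=4 ship[1->2]=5 ship[0->1]=3 prod=4 -> inv=[11 5 9 4]
Step 3: demand=5,sold=4 ship[2->3]=4 ship[1->2]=5 ship[0->1]=3 prod=4 -> inv=[12 3 10 4]
Step 4: demand=5,sold=4 ship[2->3]=4 ship[1->2]=3 ship[0->1]=3 prod=4 -> inv=[13 3 9 4]

13 3 9 4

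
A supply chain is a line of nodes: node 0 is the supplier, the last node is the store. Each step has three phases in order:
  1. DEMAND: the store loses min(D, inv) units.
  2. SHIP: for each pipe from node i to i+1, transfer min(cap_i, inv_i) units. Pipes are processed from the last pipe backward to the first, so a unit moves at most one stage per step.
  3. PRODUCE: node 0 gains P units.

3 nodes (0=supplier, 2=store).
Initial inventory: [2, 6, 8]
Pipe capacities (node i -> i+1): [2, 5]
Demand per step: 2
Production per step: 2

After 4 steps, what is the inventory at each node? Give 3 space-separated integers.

Step 1: demand=2,sold=2 ship[1->2]=5 ship[0->1]=2 prod=2 -> inv=[2 3 11]
Step 2: demand=2,sold=2 ship[1->2]=3 ship[0->1]=2 prod=2 -> inv=[2 2 12]
Step 3: demand=2,sold=2 ship[1->2]=2 ship[0->1]=2 prod=2 -> inv=[2 2 12]
Step 4: demand=2,sold=2 ship[1->2]=2 ship[0->1]=2 prod=2 -> inv=[2 2 12]

2 2 12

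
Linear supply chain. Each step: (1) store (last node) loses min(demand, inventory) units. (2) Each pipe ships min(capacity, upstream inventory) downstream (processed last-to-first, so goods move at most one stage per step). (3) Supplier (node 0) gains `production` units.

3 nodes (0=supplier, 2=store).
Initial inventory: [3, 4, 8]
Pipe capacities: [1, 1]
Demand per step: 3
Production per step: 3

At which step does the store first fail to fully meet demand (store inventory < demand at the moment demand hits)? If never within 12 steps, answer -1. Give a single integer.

Step 1: demand=3,sold=3 ship[1->2]=1 ship[0->1]=1 prod=3 -> [5 4 6]
Step 2: demand=3,sold=3 ship[1->2]=1 ship[0->1]=1 prod=3 -> [7 4 4]
Step 3: demand=3,sold=3 ship[1->2]=1 ship[0->1]=1 prod=3 -> [9 4 2]
Step 4: demand=3,sold=2 ship[1->2]=1 ship[0->1]=1 prod=3 -> [11 4 1]
Step 5: demand=3,sold=1 ship[1->2]=1 ship[0->1]=1 prod=3 -> [13 4 1]
Step 6: demand=3,sold=1 ship[1->2]=1 ship[0->1]=1 prod=3 -> [15 4 1]
Step 7: demand=3,sold=1 ship[1->2]=1 ship[0->1]=1 prod=3 -> [17 4 1]
Step 8: demand=3,sold=1 ship[1->2]=1 ship[0->1]=1 prod=3 -> [19 4 1]
Step 9: demand=3,sold=1 ship[1->2]=1 ship[0->1]=1 prod=3 -> [21 4 1]
Step 10: demand=3,sold=1 ship[1->2]=1 ship[0->1]=1 prod=3 -> [23 4 1]
Step 11: demand=3,sold=1 ship[1->2]=1 ship[0->1]=1 prod=3 -> [25 4 1]
Step 12: demand=3,sold=1 ship[1->2]=1 ship[0->1]=1 prod=3 -> [27 4 1]
First stockout at step 4

4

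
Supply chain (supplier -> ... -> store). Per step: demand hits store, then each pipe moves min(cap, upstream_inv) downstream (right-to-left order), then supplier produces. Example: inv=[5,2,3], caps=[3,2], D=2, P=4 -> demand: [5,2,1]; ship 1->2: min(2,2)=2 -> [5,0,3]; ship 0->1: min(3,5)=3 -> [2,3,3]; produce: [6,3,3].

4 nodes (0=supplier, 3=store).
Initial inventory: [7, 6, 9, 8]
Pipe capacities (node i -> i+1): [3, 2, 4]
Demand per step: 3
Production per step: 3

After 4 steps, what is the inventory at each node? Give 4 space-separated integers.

Step 1: demand=3,sold=3 ship[2->3]=4 ship[1->2]=2 ship[0->1]=3 prod=3 -> inv=[7 7 7 9]
Step 2: demand=3,sold=3 ship[2->3]=4 ship[1->2]=2 ship[0->1]=3 prod=3 -> inv=[7 8 5 10]
Step 3: demand=3,sold=3 ship[2->3]=4 ship[1->2]=2 ship[0->1]=3 prod=3 -> inv=[7 9 3 11]
Step 4: demand=3,sold=3 ship[2->3]=3 ship[1->2]=2 ship[0->1]=3 prod=3 -> inv=[7 10 2 11]

7 10 2 11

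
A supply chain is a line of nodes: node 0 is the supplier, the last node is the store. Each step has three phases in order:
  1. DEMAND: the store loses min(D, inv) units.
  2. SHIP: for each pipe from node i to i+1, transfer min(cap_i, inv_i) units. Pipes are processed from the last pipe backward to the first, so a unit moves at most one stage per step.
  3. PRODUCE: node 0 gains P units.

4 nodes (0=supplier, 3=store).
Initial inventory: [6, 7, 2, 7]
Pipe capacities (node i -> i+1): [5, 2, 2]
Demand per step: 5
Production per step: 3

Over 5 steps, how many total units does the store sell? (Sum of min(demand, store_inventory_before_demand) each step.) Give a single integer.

Answer: 15

Derivation:
Step 1: sold=5 (running total=5) -> [4 10 2 4]
Step 2: sold=4 (running total=9) -> [3 12 2 2]
Step 3: sold=2 (running total=11) -> [3 13 2 2]
Step 4: sold=2 (running total=13) -> [3 14 2 2]
Step 5: sold=2 (running total=15) -> [3 15 2 2]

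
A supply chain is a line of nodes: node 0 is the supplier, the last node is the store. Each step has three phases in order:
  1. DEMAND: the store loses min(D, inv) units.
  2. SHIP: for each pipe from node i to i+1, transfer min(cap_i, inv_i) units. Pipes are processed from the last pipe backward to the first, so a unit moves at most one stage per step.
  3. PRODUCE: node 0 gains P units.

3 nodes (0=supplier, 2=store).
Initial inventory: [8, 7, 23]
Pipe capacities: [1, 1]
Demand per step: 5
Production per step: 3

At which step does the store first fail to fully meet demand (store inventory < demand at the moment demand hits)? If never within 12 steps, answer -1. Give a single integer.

Step 1: demand=5,sold=5 ship[1->2]=1 ship[0->1]=1 prod=3 -> [10 7 19]
Step 2: demand=5,sold=5 ship[1->2]=1 ship[0->1]=1 prod=3 -> [12 7 15]
Step 3: demand=5,sold=5 ship[1->2]=1 ship[0->1]=1 prod=3 -> [14 7 11]
Step 4: demand=5,sold=5 ship[1->2]=1 ship[0->1]=1 prod=3 -> [16 7 7]
Step 5: demand=5,sold=5 ship[1->2]=1 ship[0->1]=1 prod=3 -> [18 7 3]
Step 6: demand=5,sold=3 ship[1->2]=1 ship[0->1]=1 prod=3 -> [20 7 1]
Step 7: demand=5,sold=1 ship[1->2]=1 ship[0->1]=1 prod=3 -> [22 7 1]
Step 8: demand=5,sold=1 ship[1->2]=1 ship[0->1]=1 prod=3 -> [24 7 1]
Step 9: demand=5,sold=1 ship[1->2]=1 ship[0->1]=1 prod=3 -> [26 7 1]
Step 10: demand=5,sold=1 ship[1->2]=1 ship[0->1]=1 prod=3 -> [28 7 1]
Step 11: demand=5,sold=1 ship[1->2]=1 ship[0->1]=1 prod=3 -> [30 7 1]
Step 12: demand=5,sold=1 ship[1->2]=1 ship[0->1]=1 prod=3 -> [32 7 1]
First stockout at step 6

6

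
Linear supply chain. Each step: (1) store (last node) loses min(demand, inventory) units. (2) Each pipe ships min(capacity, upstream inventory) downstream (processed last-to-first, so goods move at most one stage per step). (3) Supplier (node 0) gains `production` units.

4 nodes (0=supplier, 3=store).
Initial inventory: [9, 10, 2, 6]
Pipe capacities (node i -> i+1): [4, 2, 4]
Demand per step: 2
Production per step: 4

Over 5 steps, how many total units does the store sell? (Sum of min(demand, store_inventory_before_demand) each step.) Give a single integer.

Step 1: sold=2 (running total=2) -> [9 12 2 6]
Step 2: sold=2 (running total=4) -> [9 14 2 6]
Step 3: sold=2 (running total=6) -> [9 16 2 6]
Step 4: sold=2 (running total=8) -> [9 18 2 6]
Step 5: sold=2 (running total=10) -> [9 20 2 6]

Answer: 10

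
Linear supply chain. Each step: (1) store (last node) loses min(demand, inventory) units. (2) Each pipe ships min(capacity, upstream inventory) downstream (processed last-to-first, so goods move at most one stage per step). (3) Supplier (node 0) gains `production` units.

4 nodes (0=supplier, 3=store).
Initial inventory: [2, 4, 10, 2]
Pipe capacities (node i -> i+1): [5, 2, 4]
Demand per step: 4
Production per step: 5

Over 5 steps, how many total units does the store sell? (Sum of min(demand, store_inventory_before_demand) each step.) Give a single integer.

Answer: 18

Derivation:
Step 1: sold=2 (running total=2) -> [5 4 8 4]
Step 2: sold=4 (running total=6) -> [5 7 6 4]
Step 3: sold=4 (running total=10) -> [5 10 4 4]
Step 4: sold=4 (running total=14) -> [5 13 2 4]
Step 5: sold=4 (running total=18) -> [5 16 2 2]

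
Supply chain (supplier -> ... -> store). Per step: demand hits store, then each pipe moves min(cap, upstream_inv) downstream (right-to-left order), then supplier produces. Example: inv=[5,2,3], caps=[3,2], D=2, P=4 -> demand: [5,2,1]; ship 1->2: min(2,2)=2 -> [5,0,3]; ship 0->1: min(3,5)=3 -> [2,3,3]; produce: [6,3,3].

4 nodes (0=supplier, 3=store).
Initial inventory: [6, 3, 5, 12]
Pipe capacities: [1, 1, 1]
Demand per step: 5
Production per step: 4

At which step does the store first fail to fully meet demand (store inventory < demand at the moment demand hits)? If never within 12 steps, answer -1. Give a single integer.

Step 1: demand=5,sold=5 ship[2->3]=1 ship[1->2]=1 ship[0->1]=1 prod=4 -> [9 3 5 8]
Step 2: demand=5,sold=5 ship[2->3]=1 ship[1->2]=1 ship[0->1]=1 prod=4 -> [12 3 5 4]
Step 3: demand=5,sold=4 ship[2->3]=1 ship[1->2]=1 ship[0->1]=1 prod=4 -> [15 3 5 1]
Step 4: demand=5,sold=1 ship[2->3]=1 ship[1->2]=1 ship[0->1]=1 prod=4 -> [18 3 5 1]
Step 5: demand=5,sold=1 ship[2->3]=1 ship[1->2]=1 ship[0->1]=1 prod=4 -> [21 3 5 1]
Step 6: demand=5,sold=1 ship[2->3]=1 ship[1->2]=1 ship[0->1]=1 prod=4 -> [24 3 5 1]
Step 7: demand=5,sold=1 ship[2->3]=1 ship[1->2]=1 ship[0->1]=1 prod=4 -> [27 3 5 1]
Step 8: demand=5,sold=1 ship[2->3]=1 ship[1->2]=1 ship[0->1]=1 prod=4 -> [30 3 5 1]
Step 9: demand=5,sold=1 ship[2->3]=1 ship[1->2]=1 ship[0->1]=1 prod=4 -> [33 3 5 1]
Step 10: demand=5,sold=1 ship[2->3]=1 ship[1->2]=1 ship[0->1]=1 prod=4 -> [36 3 5 1]
Step 11: demand=5,sold=1 ship[2->3]=1 ship[1->2]=1 ship[0->1]=1 prod=4 -> [39 3 5 1]
Step 12: demand=5,sold=1 ship[2->3]=1 ship[1->2]=1 ship[0->1]=1 prod=4 -> [42 3 5 1]
First stockout at step 3

3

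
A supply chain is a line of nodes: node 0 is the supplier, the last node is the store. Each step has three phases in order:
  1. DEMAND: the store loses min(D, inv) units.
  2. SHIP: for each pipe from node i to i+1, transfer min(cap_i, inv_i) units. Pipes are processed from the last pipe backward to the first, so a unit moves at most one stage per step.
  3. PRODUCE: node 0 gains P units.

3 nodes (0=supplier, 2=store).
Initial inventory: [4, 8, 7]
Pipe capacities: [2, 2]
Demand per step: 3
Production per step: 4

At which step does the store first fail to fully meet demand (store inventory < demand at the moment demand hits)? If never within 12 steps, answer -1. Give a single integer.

Step 1: demand=3,sold=3 ship[1->2]=2 ship[0->1]=2 prod=4 -> [6 8 6]
Step 2: demand=3,sold=3 ship[1->2]=2 ship[0->1]=2 prod=4 -> [8 8 5]
Step 3: demand=3,sold=3 ship[1->2]=2 ship[0->1]=2 prod=4 -> [10 8 4]
Step 4: demand=3,sold=3 ship[1->2]=2 ship[0->1]=2 prod=4 -> [12 8 3]
Step 5: demand=3,sold=3 ship[1->2]=2 ship[0->1]=2 prod=4 -> [14 8 2]
Step 6: demand=3,sold=2 ship[1->2]=2 ship[0->1]=2 prod=4 -> [16 8 2]
Step 7: demand=3,sold=2 ship[1->2]=2 ship[0->1]=2 prod=4 -> [18 8 2]
Step 8: demand=3,sold=2 ship[1->2]=2 ship[0->1]=2 prod=4 -> [20 8 2]
Step 9: demand=3,sold=2 ship[1->2]=2 ship[0->1]=2 prod=4 -> [22 8 2]
Step 10: demand=3,sold=2 ship[1->2]=2 ship[0->1]=2 prod=4 -> [24 8 2]
Step 11: demand=3,sold=2 ship[1->2]=2 ship[0->1]=2 prod=4 -> [26 8 2]
Step 12: demand=3,sold=2 ship[1->2]=2 ship[0->1]=2 prod=4 -> [28 8 2]
First stockout at step 6

6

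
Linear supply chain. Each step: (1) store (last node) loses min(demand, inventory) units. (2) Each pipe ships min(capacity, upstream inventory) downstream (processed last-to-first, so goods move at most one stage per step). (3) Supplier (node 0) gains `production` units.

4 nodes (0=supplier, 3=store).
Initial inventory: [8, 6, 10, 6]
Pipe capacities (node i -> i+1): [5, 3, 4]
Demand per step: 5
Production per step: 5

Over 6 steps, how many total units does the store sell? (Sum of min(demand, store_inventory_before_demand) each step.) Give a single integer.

Answer: 26

Derivation:
Step 1: sold=5 (running total=5) -> [8 8 9 5]
Step 2: sold=5 (running total=10) -> [8 10 8 4]
Step 3: sold=4 (running total=14) -> [8 12 7 4]
Step 4: sold=4 (running total=18) -> [8 14 6 4]
Step 5: sold=4 (running total=22) -> [8 16 5 4]
Step 6: sold=4 (running total=26) -> [8 18 4 4]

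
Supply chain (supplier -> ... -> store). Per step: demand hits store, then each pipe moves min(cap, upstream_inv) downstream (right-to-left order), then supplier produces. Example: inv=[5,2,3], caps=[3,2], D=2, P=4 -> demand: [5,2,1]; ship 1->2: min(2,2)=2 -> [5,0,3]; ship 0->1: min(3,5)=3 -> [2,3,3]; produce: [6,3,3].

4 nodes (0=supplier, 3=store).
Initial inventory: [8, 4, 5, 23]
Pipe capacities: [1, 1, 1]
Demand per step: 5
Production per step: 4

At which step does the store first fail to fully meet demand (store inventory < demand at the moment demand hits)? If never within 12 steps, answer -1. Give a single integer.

Step 1: demand=5,sold=5 ship[2->3]=1 ship[1->2]=1 ship[0->1]=1 prod=4 -> [11 4 5 19]
Step 2: demand=5,sold=5 ship[2->3]=1 ship[1->2]=1 ship[0->1]=1 prod=4 -> [14 4 5 15]
Step 3: demand=5,sold=5 ship[2->3]=1 ship[1->2]=1 ship[0->1]=1 prod=4 -> [17 4 5 11]
Step 4: demand=5,sold=5 ship[2->3]=1 ship[1->2]=1 ship[0->1]=1 prod=4 -> [20 4 5 7]
Step 5: demand=5,sold=5 ship[2->3]=1 ship[1->2]=1 ship[0->1]=1 prod=4 -> [23 4 5 3]
Step 6: demand=5,sold=3 ship[2->3]=1 ship[1->2]=1 ship[0->1]=1 prod=4 -> [26 4 5 1]
Step 7: demand=5,sold=1 ship[2->3]=1 ship[1->2]=1 ship[0->1]=1 prod=4 -> [29 4 5 1]
Step 8: demand=5,sold=1 ship[2->3]=1 ship[1->2]=1 ship[0->1]=1 prod=4 -> [32 4 5 1]
Step 9: demand=5,sold=1 ship[2->3]=1 ship[1->2]=1 ship[0->1]=1 prod=4 -> [35 4 5 1]
Step 10: demand=5,sold=1 ship[2->3]=1 ship[1->2]=1 ship[0->1]=1 prod=4 -> [38 4 5 1]
Step 11: demand=5,sold=1 ship[2->3]=1 ship[1->2]=1 ship[0->1]=1 prod=4 -> [41 4 5 1]
Step 12: demand=5,sold=1 ship[2->3]=1 ship[1->2]=1 ship[0->1]=1 prod=4 -> [44 4 5 1]
First stockout at step 6

6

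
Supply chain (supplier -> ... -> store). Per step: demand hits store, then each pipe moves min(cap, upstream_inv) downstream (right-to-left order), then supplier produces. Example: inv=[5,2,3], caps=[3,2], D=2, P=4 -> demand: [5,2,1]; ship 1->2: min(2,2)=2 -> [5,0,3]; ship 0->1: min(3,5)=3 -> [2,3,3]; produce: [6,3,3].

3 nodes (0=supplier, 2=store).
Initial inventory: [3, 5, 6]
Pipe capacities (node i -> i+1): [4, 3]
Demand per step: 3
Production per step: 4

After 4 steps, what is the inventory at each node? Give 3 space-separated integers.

Step 1: demand=3,sold=3 ship[1->2]=3 ship[0->1]=3 prod=4 -> inv=[4 5 6]
Step 2: demand=3,sold=3 ship[1->2]=3 ship[0->1]=4 prod=4 -> inv=[4 6 6]
Step 3: demand=3,sold=3 ship[1->2]=3 ship[0->1]=4 prod=4 -> inv=[4 7 6]
Step 4: demand=3,sold=3 ship[1->2]=3 ship[0->1]=4 prod=4 -> inv=[4 8 6]

4 8 6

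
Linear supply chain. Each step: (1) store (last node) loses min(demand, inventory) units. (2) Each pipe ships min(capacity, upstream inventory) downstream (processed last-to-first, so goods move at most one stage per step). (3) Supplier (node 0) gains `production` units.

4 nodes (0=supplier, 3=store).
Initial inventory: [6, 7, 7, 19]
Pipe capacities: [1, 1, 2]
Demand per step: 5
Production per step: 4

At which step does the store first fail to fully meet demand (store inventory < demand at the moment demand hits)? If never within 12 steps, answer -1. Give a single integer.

Step 1: demand=5,sold=5 ship[2->3]=2 ship[1->2]=1 ship[0->1]=1 prod=4 -> [9 7 6 16]
Step 2: demand=5,sold=5 ship[2->3]=2 ship[1->2]=1 ship[0->1]=1 prod=4 -> [12 7 5 13]
Step 3: demand=5,sold=5 ship[2->3]=2 ship[1->2]=1 ship[0->1]=1 prod=4 -> [15 7 4 10]
Step 4: demand=5,sold=5 ship[2->3]=2 ship[1->2]=1 ship[0->1]=1 prod=4 -> [18 7 3 7]
Step 5: demand=5,sold=5 ship[2->3]=2 ship[1->2]=1 ship[0->1]=1 prod=4 -> [21 7 2 4]
Step 6: demand=5,sold=4 ship[2->3]=2 ship[1->2]=1 ship[0->1]=1 prod=4 -> [24 7 1 2]
Step 7: demand=5,sold=2 ship[2->3]=1 ship[1->2]=1 ship[0->1]=1 prod=4 -> [27 7 1 1]
Step 8: demand=5,sold=1 ship[2->3]=1 ship[1->2]=1 ship[0->1]=1 prod=4 -> [30 7 1 1]
Step 9: demand=5,sold=1 ship[2->3]=1 ship[1->2]=1 ship[0->1]=1 prod=4 -> [33 7 1 1]
Step 10: demand=5,sold=1 ship[2->3]=1 ship[1->2]=1 ship[0->1]=1 prod=4 -> [36 7 1 1]
Step 11: demand=5,sold=1 ship[2->3]=1 ship[1->2]=1 ship[0->1]=1 prod=4 -> [39 7 1 1]
Step 12: demand=5,sold=1 ship[2->3]=1 ship[1->2]=1 ship[0->1]=1 prod=4 -> [42 7 1 1]
First stockout at step 6

6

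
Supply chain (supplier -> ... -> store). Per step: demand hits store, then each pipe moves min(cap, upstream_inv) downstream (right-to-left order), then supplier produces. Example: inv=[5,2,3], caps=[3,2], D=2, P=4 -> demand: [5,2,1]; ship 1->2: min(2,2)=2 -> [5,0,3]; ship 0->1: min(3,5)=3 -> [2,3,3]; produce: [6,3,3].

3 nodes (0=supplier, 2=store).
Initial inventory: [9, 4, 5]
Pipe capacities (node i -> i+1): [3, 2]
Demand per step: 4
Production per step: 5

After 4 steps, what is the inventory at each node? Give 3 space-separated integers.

Step 1: demand=4,sold=4 ship[1->2]=2 ship[0->1]=3 prod=5 -> inv=[11 5 3]
Step 2: demand=4,sold=3 ship[1->2]=2 ship[0->1]=3 prod=5 -> inv=[13 6 2]
Step 3: demand=4,sold=2 ship[1->2]=2 ship[0->1]=3 prod=5 -> inv=[15 7 2]
Step 4: demand=4,sold=2 ship[1->2]=2 ship[0->1]=3 prod=5 -> inv=[17 8 2]

17 8 2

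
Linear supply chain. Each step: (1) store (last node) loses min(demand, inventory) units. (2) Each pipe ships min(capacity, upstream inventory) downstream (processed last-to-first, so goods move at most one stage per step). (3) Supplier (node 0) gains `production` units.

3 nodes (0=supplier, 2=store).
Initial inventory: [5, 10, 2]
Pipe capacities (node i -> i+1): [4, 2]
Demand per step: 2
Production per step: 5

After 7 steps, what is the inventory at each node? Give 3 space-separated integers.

Step 1: demand=2,sold=2 ship[1->2]=2 ship[0->1]=4 prod=5 -> inv=[6 12 2]
Step 2: demand=2,sold=2 ship[1->2]=2 ship[0->1]=4 prod=5 -> inv=[7 14 2]
Step 3: demand=2,sold=2 ship[1->2]=2 ship[0->1]=4 prod=5 -> inv=[8 16 2]
Step 4: demand=2,sold=2 ship[1->2]=2 ship[0->1]=4 prod=5 -> inv=[9 18 2]
Step 5: demand=2,sold=2 ship[1->2]=2 ship[0->1]=4 prod=5 -> inv=[10 20 2]
Step 6: demand=2,sold=2 ship[1->2]=2 ship[0->1]=4 prod=5 -> inv=[11 22 2]
Step 7: demand=2,sold=2 ship[1->2]=2 ship[0->1]=4 prod=5 -> inv=[12 24 2]

12 24 2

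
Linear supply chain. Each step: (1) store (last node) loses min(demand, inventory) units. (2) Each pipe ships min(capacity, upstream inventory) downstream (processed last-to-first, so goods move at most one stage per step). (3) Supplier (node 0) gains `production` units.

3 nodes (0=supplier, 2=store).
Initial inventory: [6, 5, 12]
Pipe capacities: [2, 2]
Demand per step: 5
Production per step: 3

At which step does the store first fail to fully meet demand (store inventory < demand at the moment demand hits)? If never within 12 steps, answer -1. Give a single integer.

Step 1: demand=5,sold=5 ship[1->2]=2 ship[0->1]=2 prod=3 -> [7 5 9]
Step 2: demand=5,sold=5 ship[1->2]=2 ship[0->1]=2 prod=3 -> [8 5 6]
Step 3: demand=5,sold=5 ship[1->2]=2 ship[0->1]=2 prod=3 -> [9 5 3]
Step 4: demand=5,sold=3 ship[1->2]=2 ship[0->1]=2 prod=3 -> [10 5 2]
Step 5: demand=5,sold=2 ship[1->2]=2 ship[0->1]=2 prod=3 -> [11 5 2]
Step 6: demand=5,sold=2 ship[1->2]=2 ship[0->1]=2 prod=3 -> [12 5 2]
Step 7: demand=5,sold=2 ship[1->2]=2 ship[0->1]=2 prod=3 -> [13 5 2]
Step 8: demand=5,sold=2 ship[1->2]=2 ship[0->1]=2 prod=3 -> [14 5 2]
Step 9: demand=5,sold=2 ship[1->2]=2 ship[0->1]=2 prod=3 -> [15 5 2]
Step 10: demand=5,sold=2 ship[1->2]=2 ship[0->1]=2 prod=3 -> [16 5 2]
Step 11: demand=5,sold=2 ship[1->2]=2 ship[0->1]=2 prod=3 -> [17 5 2]
Step 12: demand=5,sold=2 ship[1->2]=2 ship[0->1]=2 prod=3 -> [18 5 2]
First stockout at step 4

4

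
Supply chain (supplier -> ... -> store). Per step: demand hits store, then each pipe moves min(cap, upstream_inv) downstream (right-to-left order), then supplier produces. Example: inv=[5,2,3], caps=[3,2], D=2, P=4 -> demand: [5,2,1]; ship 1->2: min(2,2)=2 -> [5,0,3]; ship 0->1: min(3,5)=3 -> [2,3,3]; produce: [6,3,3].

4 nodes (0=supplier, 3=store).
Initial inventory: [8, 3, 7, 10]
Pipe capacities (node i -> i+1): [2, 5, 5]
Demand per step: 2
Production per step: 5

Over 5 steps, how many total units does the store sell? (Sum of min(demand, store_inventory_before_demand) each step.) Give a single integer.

Step 1: sold=2 (running total=2) -> [11 2 5 13]
Step 2: sold=2 (running total=4) -> [14 2 2 16]
Step 3: sold=2 (running total=6) -> [17 2 2 16]
Step 4: sold=2 (running total=8) -> [20 2 2 16]
Step 5: sold=2 (running total=10) -> [23 2 2 16]

Answer: 10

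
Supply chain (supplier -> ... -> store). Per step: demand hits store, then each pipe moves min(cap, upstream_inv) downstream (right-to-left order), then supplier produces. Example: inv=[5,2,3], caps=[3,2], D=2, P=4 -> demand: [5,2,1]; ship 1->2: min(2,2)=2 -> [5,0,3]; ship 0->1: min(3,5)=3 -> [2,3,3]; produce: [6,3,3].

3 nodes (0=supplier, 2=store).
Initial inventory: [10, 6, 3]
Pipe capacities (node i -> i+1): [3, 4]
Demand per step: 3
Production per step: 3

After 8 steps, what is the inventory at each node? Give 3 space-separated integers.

Step 1: demand=3,sold=3 ship[1->2]=4 ship[0->1]=3 prod=3 -> inv=[10 5 4]
Step 2: demand=3,sold=3 ship[1->2]=4 ship[0->1]=3 prod=3 -> inv=[10 4 5]
Step 3: demand=3,sold=3 ship[1->2]=4 ship[0->1]=3 prod=3 -> inv=[10 3 6]
Step 4: demand=3,sold=3 ship[1->2]=3 ship[0->1]=3 prod=3 -> inv=[10 3 6]
Step 5: demand=3,sold=3 ship[1->2]=3 ship[0->1]=3 prod=3 -> inv=[10 3 6]
Step 6: demand=3,sold=3 ship[1->2]=3 ship[0->1]=3 prod=3 -> inv=[10 3 6]
Step 7: demand=3,sold=3 ship[1->2]=3 ship[0->1]=3 prod=3 -> inv=[10 3 6]
Step 8: demand=3,sold=3 ship[1->2]=3 ship[0->1]=3 prod=3 -> inv=[10 3 6]

10 3 6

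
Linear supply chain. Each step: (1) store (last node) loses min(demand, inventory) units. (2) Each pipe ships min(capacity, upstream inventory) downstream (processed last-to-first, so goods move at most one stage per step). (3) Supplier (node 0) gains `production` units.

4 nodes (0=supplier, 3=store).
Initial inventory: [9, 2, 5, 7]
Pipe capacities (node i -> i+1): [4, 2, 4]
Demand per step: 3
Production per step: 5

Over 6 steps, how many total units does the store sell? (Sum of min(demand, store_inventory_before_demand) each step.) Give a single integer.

Answer: 18

Derivation:
Step 1: sold=3 (running total=3) -> [10 4 3 8]
Step 2: sold=3 (running total=6) -> [11 6 2 8]
Step 3: sold=3 (running total=9) -> [12 8 2 7]
Step 4: sold=3 (running total=12) -> [13 10 2 6]
Step 5: sold=3 (running total=15) -> [14 12 2 5]
Step 6: sold=3 (running total=18) -> [15 14 2 4]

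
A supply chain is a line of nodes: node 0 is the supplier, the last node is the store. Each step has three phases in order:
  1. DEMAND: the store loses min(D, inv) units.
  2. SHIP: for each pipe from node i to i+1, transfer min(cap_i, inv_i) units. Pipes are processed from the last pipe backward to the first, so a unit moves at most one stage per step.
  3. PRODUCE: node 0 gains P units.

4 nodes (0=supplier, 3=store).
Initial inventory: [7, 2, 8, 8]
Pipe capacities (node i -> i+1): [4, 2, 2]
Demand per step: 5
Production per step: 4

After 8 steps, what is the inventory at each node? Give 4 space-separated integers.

Step 1: demand=5,sold=5 ship[2->3]=2 ship[1->2]=2 ship[0->1]=4 prod=4 -> inv=[7 4 8 5]
Step 2: demand=5,sold=5 ship[2->3]=2 ship[1->2]=2 ship[0->1]=4 prod=4 -> inv=[7 6 8 2]
Step 3: demand=5,sold=2 ship[2->3]=2 ship[1->2]=2 ship[0->1]=4 prod=4 -> inv=[7 8 8 2]
Step 4: demand=5,sold=2 ship[2->3]=2 ship[1->2]=2 ship[0->1]=4 prod=4 -> inv=[7 10 8 2]
Step 5: demand=5,sold=2 ship[2->3]=2 ship[1->2]=2 ship[0->1]=4 prod=4 -> inv=[7 12 8 2]
Step 6: demand=5,sold=2 ship[2->3]=2 ship[1->2]=2 ship[0->1]=4 prod=4 -> inv=[7 14 8 2]
Step 7: demand=5,sold=2 ship[2->3]=2 ship[1->2]=2 ship[0->1]=4 prod=4 -> inv=[7 16 8 2]
Step 8: demand=5,sold=2 ship[2->3]=2 ship[1->2]=2 ship[0->1]=4 prod=4 -> inv=[7 18 8 2]

7 18 8 2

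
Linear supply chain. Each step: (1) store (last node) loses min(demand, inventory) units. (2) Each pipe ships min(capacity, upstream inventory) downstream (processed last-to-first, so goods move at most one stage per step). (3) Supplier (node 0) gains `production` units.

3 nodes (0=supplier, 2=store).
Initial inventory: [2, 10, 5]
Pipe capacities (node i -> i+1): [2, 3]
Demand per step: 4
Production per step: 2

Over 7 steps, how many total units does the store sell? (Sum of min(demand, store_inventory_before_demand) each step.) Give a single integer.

Step 1: sold=4 (running total=4) -> [2 9 4]
Step 2: sold=4 (running total=8) -> [2 8 3]
Step 3: sold=3 (running total=11) -> [2 7 3]
Step 4: sold=3 (running total=14) -> [2 6 3]
Step 5: sold=3 (running total=17) -> [2 5 3]
Step 6: sold=3 (running total=20) -> [2 4 3]
Step 7: sold=3 (running total=23) -> [2 3 3]

Answer: 23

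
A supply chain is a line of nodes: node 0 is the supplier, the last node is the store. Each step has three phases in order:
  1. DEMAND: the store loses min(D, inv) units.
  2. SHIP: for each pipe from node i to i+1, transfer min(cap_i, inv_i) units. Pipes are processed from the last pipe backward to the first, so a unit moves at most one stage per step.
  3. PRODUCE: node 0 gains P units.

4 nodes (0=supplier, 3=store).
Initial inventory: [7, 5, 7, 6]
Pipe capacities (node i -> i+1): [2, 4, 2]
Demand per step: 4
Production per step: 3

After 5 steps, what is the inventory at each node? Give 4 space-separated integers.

Step 1: demand=4,sold=4 ship[2->3]=2 ship[1->2]=4 ship[0->1]=2 prod=3 -> inv=[8 3 9 4]
Step 2: demand=4,sold=4 ship[2->3]=2 ship[1->2]=3 ship[0->1]=2 prod=3 -> inv=[9 2 10 2]
Step 3: demand=4,sold=2 ship[2->3]=2 ship[1->2]=2 ship[0->1]=2 prod=3 -> inv=[10 2 10 2]
Step 4: demand=4,sold=2 ship[2->3]=2 ship[1->2]=2 ship[0->1]=2 prod=3 -> inv=[11 2 10 2]
Step 5: demand=4,sold=2 ship[2->3]=2 ship[1->2]=2 ship[0->1]=2 prod=3 -> inv=[12 2 10 2]

12 2 10 2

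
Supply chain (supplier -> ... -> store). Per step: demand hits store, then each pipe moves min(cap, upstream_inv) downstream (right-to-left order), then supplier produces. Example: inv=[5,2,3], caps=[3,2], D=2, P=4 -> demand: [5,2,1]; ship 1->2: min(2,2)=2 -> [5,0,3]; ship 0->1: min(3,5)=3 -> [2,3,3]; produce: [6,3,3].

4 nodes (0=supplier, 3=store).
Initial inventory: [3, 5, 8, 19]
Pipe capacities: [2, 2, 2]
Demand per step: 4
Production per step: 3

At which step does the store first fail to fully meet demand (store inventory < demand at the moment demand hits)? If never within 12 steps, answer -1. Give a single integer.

Step 1: demand=4,sold=4 ship[2->3]=2 ship[1->2]=2 ship[0->1]=2 prod=3 -> [4 5 8 17]
Step 2: demand=4,sold=4 ship[2->3]=2 ship[1->2]=2 ship[0->1]=2 prod=3 -> [5 5 8 15]
Step 3: demand=4,sold=4 ship[2->3]=2 ship[1->2]=2 ship[0->1]=2 prod=3 -> [6 5 8 13]
Step 4: demand=4,sold=4 ship[2->3]=2 ship[1->2]=2 ship[0->1]=2 prod=3 -> [7 5 8 11]
Step 5: demand=4,sold=4 ship[2->3]=2 ship[1->2]=2 ship[0->1]=2 prod=3 -> [8 5 8 9]
Step 6: demand=4,sold=4 ship[2->3]=2 ship[1->2]=2 ship[0->1]=2 prod=3 -> [9 5 8 7]
Step 7: demand=4,sold=4 ship[2->3]=2 ship[1->2]=2 ship[0->1]=2 prod=3 -> [10 5 8 5]
Step 8: demand=4,sold=4 ship[2->3]=2 ship[1->2]=2 ship[0->1]=2 prod=3 -> [11 5 8 3]
Step 9: demand=4,sold=3 ship[2->3]=2 ship[1->2]=2 ship[0->1]=2 prod=3 -> [12 5 8 2]
Step 10: demand=4,sold=2 ship[2->3]=2 ship[1->2]=2 ship[0->1]=2 prod=3 -> [13 5 8 2]
Step 11: demand=4,sold=2 ship[2->3]=2 ship[1->2]=2 ship[0->1]=2 prod=3 -> [14 5 8 2]
Step 12: demand=4,sold=2 ship[2->3]=2 ship[1->2]=2 ship[0->1]=2 prod=3 -> [15 5 8 2]
First stockout at step 9

9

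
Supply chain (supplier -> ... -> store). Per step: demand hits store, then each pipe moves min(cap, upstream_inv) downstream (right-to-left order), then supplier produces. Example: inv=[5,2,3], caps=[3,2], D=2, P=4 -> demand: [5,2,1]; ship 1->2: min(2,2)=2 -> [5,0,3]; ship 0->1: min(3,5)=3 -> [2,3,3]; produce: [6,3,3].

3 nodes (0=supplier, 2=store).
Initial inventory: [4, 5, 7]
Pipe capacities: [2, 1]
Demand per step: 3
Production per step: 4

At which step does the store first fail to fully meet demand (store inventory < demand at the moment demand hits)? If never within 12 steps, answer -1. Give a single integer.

Step 1: demand=3,sold=3 ship[1->2]=1 ship[0->1]=2 prod=4 -> [6 6 5]
Step 2: demand=3,sold=3 ship[1->2]=1 ship[0->1]=2 prod=4 -> [8 7 3]
Step 3: demand=3,sold=3 ship[1->2]=1 ship[0->1]=2 prod=4 -> [10 8 1]
Step 4: demand=3,sold=1 ship[1->2]=1 ship[0->1]=2 prod=4 -> [12 9 1]
Step 5: demand=3,sold=1 ship[1->2]=1 ship[0->1]=2 prod=4 -> [14 10 1]
Step 6: demand=3,sold=1 ship[1->2]=1 ship[0->1]=2 prod=4 -> [16 11 1]
Step 7: demand=3,sold=1 ship[1->2]=1 ship[0->1]=2 prod=4 -> [18 12 1]
Step 8: demand=3,sold=1 ship[1->2]=1 ship[0->1]=2 prod=4 -> [20 13 1]
Step 9: demand=3,sold=1 ship[1->2]=1 ship[0->1]=2 prod=4 -> [22 14 1]
Step 10: demand=3,sold=1 ship[1->2]=1 ship[0->1]=2 prod=4 -> [24 15 1]
Step 11: demand=3,sold=1 ship[1->2]=1 ship[0->1]=2 prod=4 -> [26 16 1]
Step 12: demand=3,sold=1 ship[1->2]=1 ship[0->1]=2 prod=4 -> [28 17 1]
First stockout at step 4

4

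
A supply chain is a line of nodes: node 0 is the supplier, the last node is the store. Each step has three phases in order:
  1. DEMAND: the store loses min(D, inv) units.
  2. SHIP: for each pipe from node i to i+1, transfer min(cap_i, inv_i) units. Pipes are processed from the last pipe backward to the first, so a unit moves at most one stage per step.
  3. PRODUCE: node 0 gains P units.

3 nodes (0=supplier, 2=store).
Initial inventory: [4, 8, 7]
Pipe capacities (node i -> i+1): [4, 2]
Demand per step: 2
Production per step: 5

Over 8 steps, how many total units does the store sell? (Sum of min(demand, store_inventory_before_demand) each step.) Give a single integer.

Answer: 16

Derivation:
Step 1: sold=2 (running total=2) -> [5 10 7]
Step 2: sold=2 (running total=4) -> [6 12 7]
Step 3: sold=2 (running total=6) -> [7 14 7]
Step 4: sold=2 (running total=8) -> [8 16 7]
Step 5: sold=2 (running total=10) -> [9 18 7]
Step 6: sold=2 (running total=12) -> [10 20 7]
Step 7: sold=2 (running total=14) -> [11 22 7]
Step 8: sold=2 (running total=16) -> [12 24 7]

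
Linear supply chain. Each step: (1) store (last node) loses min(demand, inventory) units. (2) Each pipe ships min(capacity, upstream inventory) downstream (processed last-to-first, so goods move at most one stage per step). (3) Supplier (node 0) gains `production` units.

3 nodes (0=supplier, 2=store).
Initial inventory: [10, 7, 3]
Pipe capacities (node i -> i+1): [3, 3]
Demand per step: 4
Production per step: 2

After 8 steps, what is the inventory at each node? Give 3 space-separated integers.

Step 1: demand=4,sold=3 ship[1->2]=3 ship[0->1]=3 prod=2 -> inv=[9 7 3]
Step 2: demand=4,sold=3 ship[1->2]=3 ship[0->1]=3 prod=2 -> inv=[8 7 3]
Step 3: demand=4,sold=3 ship[1->2]=3 ship[0->1]=3 prod=2 -> inv=[7 7 3]
Step 4: demand=4,sold=3 ship[1->2]=3 ship[0->1]=3 prod=2 -> inv=[6 7 3]
Step 5: demand=4,sold=3 ship[1->2]=3 ship[0->1]=3 prod=2 -> inv=[5 7 3]
Step 6: demand=4,sold=3 ship[1->2]=3 ship[0->1]=3 prod=2 -> inv=[4 7 3]
Step 7: demand=4,sold=3 ship[1->2]=3 ship[0->1]=3 prod=2 -> inv=[3 7 3]
Step 8: demand=4,sold=3 ship[1->2]=3 ship[0->1]=3 prod=2 -> inv=[2 7 3]

2 7 3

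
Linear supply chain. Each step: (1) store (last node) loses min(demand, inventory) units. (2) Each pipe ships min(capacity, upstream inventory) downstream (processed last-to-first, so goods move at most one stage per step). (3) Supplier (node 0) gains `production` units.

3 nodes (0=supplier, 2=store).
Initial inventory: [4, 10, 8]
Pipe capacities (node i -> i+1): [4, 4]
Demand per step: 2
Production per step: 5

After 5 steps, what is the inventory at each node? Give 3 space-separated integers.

Step 1: demand=2,sold=2 ship[1->2]=4 ship[0->1]=4 prod=5 -> inv=[5 10 10]
Step 2: demand=2,sold=2 ship[1->2]=4 ship[0->1]=4 prod=5 -> inv=[6 10 12]
Step 3: demand=2,sold=2 ship[1->2]=4 ship[0->1]=4 prod=5 -> inv=[7 10 14]
Step 4: demand=2,sold=2 ship[1->2]=4 ship[0->1]=4 prod=5 -> inv=[8 10 16]
Step 5: demand=2,sold=2 ship[1->2]=4 ship[0->1]=4 prod=5 -> inv=[9 10 18]

9 10 18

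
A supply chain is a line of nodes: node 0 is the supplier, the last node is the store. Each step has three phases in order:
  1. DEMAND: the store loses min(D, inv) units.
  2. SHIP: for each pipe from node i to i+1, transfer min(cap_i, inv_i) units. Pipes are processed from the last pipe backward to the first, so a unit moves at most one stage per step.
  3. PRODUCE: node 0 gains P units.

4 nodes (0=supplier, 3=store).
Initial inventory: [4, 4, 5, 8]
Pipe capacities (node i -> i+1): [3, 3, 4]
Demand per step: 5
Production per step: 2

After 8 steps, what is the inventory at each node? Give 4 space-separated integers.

Step 1: demand=5,sold=5 ship[2->3]=4 ship[1->2]=3 ship[0->1]=3 prod=2 -> inv=[3 4 4 7]
Step 2: demand=5,sold=5 ship[2->3]=4 ship[1->2]=3 ship[0->1]=3 prod=2 -> inv=[2 4 3 6]
Step 3: demand=5,sold=5 ship[2->3]=3 ship[1->2]=3 ship[0->1]=2 prod=2 -> inv=[2 3 3 4]
Step 4: demand=5,sold=4 ship[2->3]=3 ship[1->2]=3 ship[0->1]=2 prod=2 -> inv=[2 2 3 3]
Step 5: demand=5,sold=3 ship[2->3]=3 ship[1->2]=2 ship[0->1]=2 prod=2 -> inv=[2 2 2 3]
Step 6: demand=5,sold=3 ship[2->3]=2 ship[1->2]=2 ship[0->1]=2 prod=2 -> inv=[2 2 2 2]
Step 7: demand=5,sold=2 ship[2->3]=2 ship[1->2]=2 ship[0->1]=2 prod=2 -> inv=[2 2 2 2]
Step 8: demand=5,sold=2 ship[2->3]=2 ship[1->2]=2 ship[0->1]=2 prod=2 -> inv=[2 2 2 2]

2 2 2 2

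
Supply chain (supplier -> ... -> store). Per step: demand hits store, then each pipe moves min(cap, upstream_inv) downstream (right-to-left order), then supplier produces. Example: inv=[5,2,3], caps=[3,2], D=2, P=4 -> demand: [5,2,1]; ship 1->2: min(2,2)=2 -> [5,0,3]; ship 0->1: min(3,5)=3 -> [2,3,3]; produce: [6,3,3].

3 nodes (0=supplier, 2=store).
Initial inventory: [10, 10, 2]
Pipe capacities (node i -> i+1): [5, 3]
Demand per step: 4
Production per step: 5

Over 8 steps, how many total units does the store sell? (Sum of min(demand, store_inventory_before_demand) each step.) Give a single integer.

Step 1: sold=2 (running total=2) -> [10 12 3]
Step 2: sold=3 (running total=5) -> [10 14 3]
Step 3: sold=3 (running total=8) -> [10 16 3]
Step 4: sold=3 (running total=11) -> [10 18 3]
Step 5: sold=3 (running total=14) -> [10 20 3]
Step 6: sold=3 (running total=17) -> [10 22 3]
Step 7: sold=3 (running total=20) -> [10 24 3]
Step 8: sold=3 (running total=23) -> [10 26 3]

Answer: 23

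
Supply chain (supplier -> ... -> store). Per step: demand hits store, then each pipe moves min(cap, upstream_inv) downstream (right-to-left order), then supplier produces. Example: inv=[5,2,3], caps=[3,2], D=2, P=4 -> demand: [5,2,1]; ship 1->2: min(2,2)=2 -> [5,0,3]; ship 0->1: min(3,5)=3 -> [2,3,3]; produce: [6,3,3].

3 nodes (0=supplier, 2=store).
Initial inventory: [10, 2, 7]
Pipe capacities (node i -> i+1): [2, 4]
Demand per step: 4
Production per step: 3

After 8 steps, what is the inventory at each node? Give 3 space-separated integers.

Step 1: demand=4,sold=4 ship[1->2]=2 ship[0->1]=2 prod=3 -> inv=[11 2 5]
Step 2: demand=4,sold=4 ship[1->2]=2 ship[0->1]=2 prod=3 -> inv=[12 2 3]
Step 3: demand=4,sold=3 ship[1->2]=2 ship[0->1]=2 prod=3 -> inv=[13 2 2]
Step 4: demand=4,sold=2 ship[1->2]=2 ship[0->1]=2 prod=3 -> inv=[14 2 2]
Step 5: demand=4,sold=2 ship[1->2]=2 ship[0->1]=2 prod=3 -> inv=[15 2 2]
Step 6: demand=4,sold=2 ship[1->2]=2 ship[0->1]=2 prod=3 -> inv=[16 2 2]
Step 7: demand=4,sold=2 ship[1->2]=2 ship[0->1]=2 prod=3 -> inv=[17 2 2]
Step 8: demand=4,sold=2 ship[1->2]=2 ship[0->1]=2 prod=3 -> inv=[18 2 2]

18 2 2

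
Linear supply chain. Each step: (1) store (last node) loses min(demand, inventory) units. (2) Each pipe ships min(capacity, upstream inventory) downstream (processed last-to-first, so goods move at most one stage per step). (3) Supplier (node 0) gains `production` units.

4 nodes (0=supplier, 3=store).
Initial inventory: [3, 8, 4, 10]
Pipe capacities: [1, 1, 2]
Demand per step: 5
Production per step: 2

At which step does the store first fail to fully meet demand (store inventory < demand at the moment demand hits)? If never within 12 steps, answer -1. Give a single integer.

Step 1: demand=5,sold=5 ship[2->3]=2 ship[1->2]=1 ship[0->1]=1 prod=2 -> [4 8 3 7]
Step 2: demand=5,sold=5 ship[2->3]=2 ship[1->2]=1 ship[0->1]=1 prod=2 -> [5 8 2 4]
Step 3: demand=5,sold=4 ship[2->3]=2 ship[1->2]=1 ship[0->1]=1 prod=2 -> [6 8 1 2]
Step 4: demand=5,sold=2 ship[2->3]=1 ship[1->2]=1 ship[0->1]=1 prod=2 -> [7 8 1 1]
Step 5: demand=5,sold=1 ship[2->3]=1 ship[1->2]=1 ship[0->1]=1 prod=2 -> [8 8 1 1]
Step 6: demand=5,sold=1 ship[2->3]=1 ship[1->2]=1 ship[0->1]=1 prod=2 -> [9 8 1 1]
Step 7: demand=5,sold=1 ship[2->3]=1 ship[1->2]=1 ship[0->1]=1 prod=2 -> [10 8 1 1]
Step 8: demand=5,sold=1 ship[2->3]=1 ship[1->2]=1 ship[0->1]=1 prod=2 -> [11 8 1 1]
Step 9: demand=5,sold=1 ship[2->3]=1 ship[1->2]=1 ship[0->1]=1 prod=2 -> [12 8 1 1]
Step 10: demand=5,sold=1 ship[2->3]=1 ship[1->2]=1 ship[0->1]=1 prod=2 -> [13 8 1 1]
Step 11: demand=5,sold=1 ship[2->3]=1 ship[1->2]=1 ship[0->1]=1 prod=2 -> [14 8 1 1]
Step 12: demand=5,sold=1 ship[2->3]=1 ship[1->2]=1 ship[0->1]=1 prod=2 -> [15 8 1 1]
First stockout at step 3

3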